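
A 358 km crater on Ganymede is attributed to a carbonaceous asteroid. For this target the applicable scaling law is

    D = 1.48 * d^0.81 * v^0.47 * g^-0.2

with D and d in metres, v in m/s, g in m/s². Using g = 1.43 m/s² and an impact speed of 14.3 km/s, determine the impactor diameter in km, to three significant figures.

d ≈ 18.8 km

Rearranging for d: d = [D / (1.48 · 14300^0.47 · 1.43^-0.2)]^(1/0.81).
D = 358000 m.
14300^0.47 = 89.74
1.43^-0.2 = 0.9310
Denominator = 1.48 × 89.74 × 0.9310 = 123.7
D / 123.7 = 358000 / 123.7 = 2894
d = 2894^(1/0.81) = 2894^1.2346 = 18774 m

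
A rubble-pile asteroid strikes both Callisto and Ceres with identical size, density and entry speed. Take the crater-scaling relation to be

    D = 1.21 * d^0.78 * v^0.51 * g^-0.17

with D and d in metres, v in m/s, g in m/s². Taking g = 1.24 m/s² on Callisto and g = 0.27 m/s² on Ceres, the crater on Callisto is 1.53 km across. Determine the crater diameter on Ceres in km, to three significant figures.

All impactor-dependent factors cancel in the ratio, leaving D_Ceres/D_Callisto = (g_Ceres/g_Callisto)^-0.17.
(0.27/1.24)^-0.17 = 0.2177^-0.17 = 1.296
D_Ceres = 1.296 × 1.53 km = 1.98 km

D ≈ 1.98 km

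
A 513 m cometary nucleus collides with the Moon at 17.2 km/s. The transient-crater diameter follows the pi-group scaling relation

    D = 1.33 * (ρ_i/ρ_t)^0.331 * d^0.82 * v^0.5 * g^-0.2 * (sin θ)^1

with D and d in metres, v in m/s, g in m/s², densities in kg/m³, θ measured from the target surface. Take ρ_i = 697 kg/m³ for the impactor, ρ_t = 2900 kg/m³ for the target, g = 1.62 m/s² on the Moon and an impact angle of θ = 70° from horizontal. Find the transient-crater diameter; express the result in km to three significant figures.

In SI units: v = 17200 m/s.
(ρ_i/ρ_t)^0.331 = (697/2900)^0.331 = 0.6238
d^0.82 = 513^0.82 = 166.8
v^0.5 = 17200^0.5 = 131.1
g^-0.2 = 1.62^-0.2 = 0.9080
(sin 70°)^1 = 0.9397^1 = 0.9397
D = 1.33 × 0.6238 × 166.8 × 131.1 × 0.9080 × 0.9397 = 15480 m
   = 15.48 km

D ≈ 15.5 km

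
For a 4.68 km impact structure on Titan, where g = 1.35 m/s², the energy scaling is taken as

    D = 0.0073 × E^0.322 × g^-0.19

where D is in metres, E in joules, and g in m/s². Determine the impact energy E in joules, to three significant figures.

Rearranging: E = [D / (0.0073 · g^-0.19)]^(1/0.322).
D = 4680 m.
g^-0.19 = 1.35^-0.19 = 0.9446
D / (0.0073 × 0.9446) = 4680 / (6.896 × 10^-3) = 6.787 × 10^5
E = (6.787 × 10^5)^3.1056 = 1.291 × 10^18 J

E ≈ 1.29 × 10^18 J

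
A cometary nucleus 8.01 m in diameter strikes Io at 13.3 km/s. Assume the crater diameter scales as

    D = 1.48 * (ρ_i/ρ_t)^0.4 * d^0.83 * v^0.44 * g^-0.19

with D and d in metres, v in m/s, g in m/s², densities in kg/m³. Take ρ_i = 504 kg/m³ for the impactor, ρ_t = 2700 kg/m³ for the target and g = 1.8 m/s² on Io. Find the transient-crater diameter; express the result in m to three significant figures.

D ≈ 248 m

In SI units: v = 13300 m/s.
(ρ_i/ρ_t)^0.4 = (504/2700)^0.4 = 0.5110
d^0.83 = 8.01^0.83 = 5.624
v^0.44 = 13300^0.44 = 65.24
g^-0.19 = 1.8^-0.19 = 0.8943
D = 1.48 × 0.5110 × 5.624 × 65.24 × 0.8943 = 248.2 m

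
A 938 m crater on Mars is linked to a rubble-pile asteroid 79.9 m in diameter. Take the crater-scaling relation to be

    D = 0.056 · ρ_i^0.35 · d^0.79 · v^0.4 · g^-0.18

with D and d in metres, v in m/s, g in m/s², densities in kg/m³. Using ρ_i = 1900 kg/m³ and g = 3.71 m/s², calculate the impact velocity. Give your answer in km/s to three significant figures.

v ≈ 15.5 km/s

Rearranging for v: v = [D / (0.056 · 1900^0.35 · 79.9^0.79 · 3.71^-0.18)]^(1/0.4).
1900^0.35 = 14.05
79.9^0.79 = 31.84
3.71^-0.18 = 0.7898
Denominator = 0.056 × 14.05 × 31.84 × 0.7898 = 19.79
D / 19.79 = 938 / 19.79 = 47.40
v = 47.40^(1/0.4) = 47.40^2.5 = 15468 m/s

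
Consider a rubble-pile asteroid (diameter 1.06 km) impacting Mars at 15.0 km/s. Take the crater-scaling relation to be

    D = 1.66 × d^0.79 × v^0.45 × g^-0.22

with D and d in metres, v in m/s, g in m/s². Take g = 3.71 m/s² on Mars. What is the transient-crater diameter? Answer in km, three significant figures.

D ≈ 23.1 km

In SI units: d = 1060 m, v = 15000 m/s.
d^0.79 = 1060^0.79 = 245.5
v^0.45 = 15000^0.45 = 75.73
g^-0.22 = 3.71^-0.22 = 0.7494
D = 1.66 × 245.5 × 75.73 × 0.7494 = 23128 m
   = 23.13 km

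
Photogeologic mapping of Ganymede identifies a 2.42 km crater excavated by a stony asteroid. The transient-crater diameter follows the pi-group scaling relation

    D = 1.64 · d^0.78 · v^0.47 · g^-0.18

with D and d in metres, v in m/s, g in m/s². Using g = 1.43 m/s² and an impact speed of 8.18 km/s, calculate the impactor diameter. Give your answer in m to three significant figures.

d ≈ 55.1 m

Rearranging for d: d = [D / (1.64 · 8180^0.47 · 1.43^-0.18)]^(1/0.78).
D = 2420 m.
8180^0.47 = 69.02
1.43^-0.18 = 0.9376
Denominator = 1.64 × 69.02 × 0.9376 = 106.1
D / 106.1 = 2420 / 106.1 = 22.81
d = 22.81^(1/0.78) = 22.81^1.2821 = 55.11 m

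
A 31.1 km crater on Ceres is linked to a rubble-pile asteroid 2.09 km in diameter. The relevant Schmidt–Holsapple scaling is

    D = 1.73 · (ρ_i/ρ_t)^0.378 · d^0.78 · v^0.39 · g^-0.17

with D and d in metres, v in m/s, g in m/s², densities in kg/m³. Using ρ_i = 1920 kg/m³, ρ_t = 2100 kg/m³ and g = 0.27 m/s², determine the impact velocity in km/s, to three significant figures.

Rearranging for v: v = [D / (1.73 · (1920/2100)^0.378 · 2090^0.78 · 0.27^-0.17)]^(1/0.39).
D = 31100 m.
(1920/2100)^0.378 = 0.9667
2090^0.78 = 388.8
0.27^-0.17 = 1.249
Denominator = 1.73 × 0.9667 × 388.8 × 1.249 = 812.1
D / 812.1 = 31100 / 812.1 = 38.30
v = 38.30^(1/0.39) = 38.30^2.5641 = 11468 m/s

v ≈ 11.5 km/s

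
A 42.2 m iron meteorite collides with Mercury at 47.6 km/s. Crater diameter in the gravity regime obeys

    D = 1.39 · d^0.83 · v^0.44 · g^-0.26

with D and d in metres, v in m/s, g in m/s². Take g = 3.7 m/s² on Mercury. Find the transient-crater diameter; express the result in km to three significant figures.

In SI units: v = 47600 m/s.
d^0.83 = 42.2^0.83 = 22.34
v^0.44 = 47600^0.44 = 114.3
g^-0.26 = 3.7^-0.26 = 0.7117
D = 1.39 × 22.34 × 114.3 × 0.7117 = 2526 m
   = 2.526 km

D ≈ 2.53 km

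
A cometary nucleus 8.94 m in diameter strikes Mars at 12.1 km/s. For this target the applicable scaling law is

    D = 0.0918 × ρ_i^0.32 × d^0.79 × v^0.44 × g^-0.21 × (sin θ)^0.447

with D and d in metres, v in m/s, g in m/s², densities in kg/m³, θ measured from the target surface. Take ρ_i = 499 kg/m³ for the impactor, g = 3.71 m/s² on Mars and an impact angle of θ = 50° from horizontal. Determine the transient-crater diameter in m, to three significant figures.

In SI units: v = 12100 m/s.
ρ_i^0.32 = 499^0.32 = 7.301
d^0.79 = 8.94^0.79 = 5.644
v^0.44 = 12100^0.44 = 62.58
g^-0.21 = 3.71^-0.21 = 0.7593
(sin 50°)^0.447 = 0.7660^0.447 = 0.8877
D = 0.0918 × 7.301 × 5.644 × 62.58 × 0.7593 × 0.8877 = 159.6 m

D ≈ 160 m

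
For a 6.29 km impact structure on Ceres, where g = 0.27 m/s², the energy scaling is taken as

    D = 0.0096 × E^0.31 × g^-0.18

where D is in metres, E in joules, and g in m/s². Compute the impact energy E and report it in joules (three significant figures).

Rearranging: E = [D / (0.0096 · g^-0.18)]^(1/0.31).
D = 6290 m.
g^-0.18 = 0.27^-0.18 = 1.266
D / (0.0096 × 1.266) = 6290 / (0.01215) = 5.177 × 10^5
E = (5.177 × 10^5)^3.2258 = 2.707 × 10^18 J

E ≈ 2.71 × 10^18 J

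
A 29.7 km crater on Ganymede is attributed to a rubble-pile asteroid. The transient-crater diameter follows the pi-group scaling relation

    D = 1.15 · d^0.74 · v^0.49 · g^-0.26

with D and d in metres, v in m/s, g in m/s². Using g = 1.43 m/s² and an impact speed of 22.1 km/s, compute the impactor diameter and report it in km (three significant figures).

Rearranging for d: d = [D / (1.15 · 22100^0.49 · 1.43^-0.26)]^(1/0.74).
D = 29700 m.
22100^0.49 = 134.5
1.43^-0.26 = 0.9112
Denominator = 1.15 × 134.5 × 0.9112 = 140.9
D / 140.9 = 29700 / 140.9 = 210.8
d = 210.8^(1/0.74) = 210.8^1.3514 = 1382 m

d ≈ 1.38 km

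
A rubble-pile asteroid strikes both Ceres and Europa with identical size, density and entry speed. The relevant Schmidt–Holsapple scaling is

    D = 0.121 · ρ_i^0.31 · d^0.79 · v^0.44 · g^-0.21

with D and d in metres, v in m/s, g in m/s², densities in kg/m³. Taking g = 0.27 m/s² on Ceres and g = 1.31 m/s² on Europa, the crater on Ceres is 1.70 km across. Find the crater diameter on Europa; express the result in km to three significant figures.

D ≈ 1.22 km

All impactor-dependent factors cancel in the ratio, leaving D_Europa/D_Ceres = (g_Europa/g_Ceres)^-0.21.
(1.31/0.27)^-0.21 = 4.852^-0.21 = 0.7177
D_Europa = 0.7177 × 1.70 km = 1.22 km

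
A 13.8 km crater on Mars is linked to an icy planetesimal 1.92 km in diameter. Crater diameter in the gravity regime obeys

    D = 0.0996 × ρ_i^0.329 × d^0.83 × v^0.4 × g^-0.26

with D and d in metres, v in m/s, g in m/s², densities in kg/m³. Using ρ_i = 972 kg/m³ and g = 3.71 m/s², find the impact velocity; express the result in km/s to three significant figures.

v ≈ 8.99 km/s

Rearranging for v: v = [D / (0.0996 · 972^0.329 · 1920^0.83 · 3.71^-0.26)]^(1/0.4).
D = 13800 m.
972^0.329 = 9.615
1920^0.83 = 531.1
3.71^-0.26 = 0.7112
Denominator = 0.0996 × 9.615 × 531.1 × 0.7112 = 361.7
D / 361.7 = 13800 / 361.7 = 38.15
v = 38.15^(1/0.4) = 38.15^2.5 = 8990 m/s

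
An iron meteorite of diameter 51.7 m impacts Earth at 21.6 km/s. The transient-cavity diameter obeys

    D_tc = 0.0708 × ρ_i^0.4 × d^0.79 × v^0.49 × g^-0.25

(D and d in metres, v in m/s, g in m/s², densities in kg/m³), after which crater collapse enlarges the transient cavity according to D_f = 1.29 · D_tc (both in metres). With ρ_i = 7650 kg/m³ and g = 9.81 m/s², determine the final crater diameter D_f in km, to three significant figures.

D_f ≈ 5.54 km

v = 21600 m/s.
ρ_i^0.4 = 7650^0.4 = 35.77
d^0.79 = 51.7^0.79 = 22.58
v^0.49 = 21600^0.49 = 133.0
g^-0.25 = 9.81^-0.25 = 0.5650
D_tc = 0.0708 × 35.77 × 22.58 × 133.0 × 0.5650 = 4297 m
D_f = 1.29 × 4297 = 5543 m
     = 5.543 km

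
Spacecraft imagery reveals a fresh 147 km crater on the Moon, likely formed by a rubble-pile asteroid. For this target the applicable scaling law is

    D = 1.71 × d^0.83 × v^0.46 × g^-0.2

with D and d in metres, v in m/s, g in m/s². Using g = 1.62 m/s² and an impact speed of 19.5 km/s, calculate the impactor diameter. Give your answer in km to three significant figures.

Rearranging for d: d = [D / (1.71 · 19500^0.46 · 1.62^-0.2)]^(1/0.83).
D = 147000 m.
19500^0.46 = 94.06
1.62^-0.2 = 0.9080
Denominator = 1.71 × 94.06 × 0.9080 = 146.0
D / 146.0 = 147000 / 146.0 = 1007
d = 1007^(1/0.83) = 1007^1.2048 = 4150 m

d ≈ 4.15 km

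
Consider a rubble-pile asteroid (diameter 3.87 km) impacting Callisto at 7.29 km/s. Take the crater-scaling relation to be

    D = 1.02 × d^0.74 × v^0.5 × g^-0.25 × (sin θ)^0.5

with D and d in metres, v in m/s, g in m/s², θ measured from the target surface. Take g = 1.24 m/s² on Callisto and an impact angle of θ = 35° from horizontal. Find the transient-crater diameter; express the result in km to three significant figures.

In SI units: d = 3870 m, v = 7290 m/s.
d^0.74 = 3870^0.74 = 451.8
v^0.5 = 7290^0.5 = 85.38
g^-0.25 = 1.24^-0.25 = 0.9476
(sin 35°)^0.5 = 0.5736^0.5 = 0.7574
D = 1.02 × 451.8 × 85.38 × 0.9476 × 0.7574 = 28239 m
   = 28.24 km

D ≈ 28.2 km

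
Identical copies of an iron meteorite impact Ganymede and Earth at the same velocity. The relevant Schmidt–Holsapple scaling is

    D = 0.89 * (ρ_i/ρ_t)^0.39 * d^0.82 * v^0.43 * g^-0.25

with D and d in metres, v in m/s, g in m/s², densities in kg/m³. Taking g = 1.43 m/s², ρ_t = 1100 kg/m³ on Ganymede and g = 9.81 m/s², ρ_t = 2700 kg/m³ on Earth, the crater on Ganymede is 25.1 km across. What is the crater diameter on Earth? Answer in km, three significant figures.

The impactor-only factors (d, v, ρ_i) cancel in the ratio, leaving D_Earth/D_Ganymede = (g_Earth/g_Ganymede)^-0.25 · (ρ_t,Ganymede/ρ_t,Earth)^0.39.
(9.81/1.43)^-0.25 = 6.860^-0.25 = 0.6179
(1100/2700)^0.39 = 0.4074^0.39 = 0.7045
Ratio = 0.6179 × 0.7045 = 0.4353
D_Earth = 0.4353 × 25.1 km = 10.9 km

D ≈ 10.9 km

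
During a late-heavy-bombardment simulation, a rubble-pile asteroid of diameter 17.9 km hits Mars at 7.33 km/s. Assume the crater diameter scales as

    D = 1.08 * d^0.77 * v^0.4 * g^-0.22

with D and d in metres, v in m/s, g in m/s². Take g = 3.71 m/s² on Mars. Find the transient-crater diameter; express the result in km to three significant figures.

D ≈ 53.6 km

In SI units: d = 17900 m, v = 7330 m/s.
d^0.77 = 17900^0.77 = 1882
v^0.4 = 7330^0.4 = 35.16
g^-0.22 = 3.71^-0.22 = 0.7494
D = 1.08 × 1882 × 35.16 × 0.7494 = 53556 m
   = 53.56 km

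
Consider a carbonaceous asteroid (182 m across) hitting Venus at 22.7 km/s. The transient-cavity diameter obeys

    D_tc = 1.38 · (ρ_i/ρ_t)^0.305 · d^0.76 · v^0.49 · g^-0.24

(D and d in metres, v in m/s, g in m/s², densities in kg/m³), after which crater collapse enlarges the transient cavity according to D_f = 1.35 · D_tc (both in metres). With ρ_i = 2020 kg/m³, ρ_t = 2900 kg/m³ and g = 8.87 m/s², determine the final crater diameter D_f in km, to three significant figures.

D_f ≈ 7.03 km

v = 22700 m/s.
(ρ_i/ρ_t)^0.305 = (2020/2900)^0.305 = 0.8956
d^0.76 = 182^0.76 = 52.20
v^0.49 = 22700^0.49 = 136.3
g^-0.24 = 8.87^-0.24 = 0.5922
D_tc = 1.38 × 0.8956 × 52.20 × 136.3 × 0.5922 = 5207 m
D_f = 1.35 × 5207 = 7029 m
     = 7.029 km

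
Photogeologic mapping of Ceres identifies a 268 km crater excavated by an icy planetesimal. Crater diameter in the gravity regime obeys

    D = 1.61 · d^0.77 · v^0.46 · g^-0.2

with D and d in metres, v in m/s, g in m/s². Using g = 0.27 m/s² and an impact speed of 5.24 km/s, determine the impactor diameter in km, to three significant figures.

d ≈ 25.8 km

Rearranging for d: d = [D / (1.61 · 5240^0.46 · 0.27^-0.2)]^(1/0.77).
D = 268000 m.
5240^0.46 = 51.39
0.27^-0.2 = 1.299
Denominator = 1.61 × 51.39 × 1.299 = 107.5
D / 107.5 = 268000 / 107.5 = 2493
d = 2493^(1/0.77) = 2493^1.2987 = 25782 m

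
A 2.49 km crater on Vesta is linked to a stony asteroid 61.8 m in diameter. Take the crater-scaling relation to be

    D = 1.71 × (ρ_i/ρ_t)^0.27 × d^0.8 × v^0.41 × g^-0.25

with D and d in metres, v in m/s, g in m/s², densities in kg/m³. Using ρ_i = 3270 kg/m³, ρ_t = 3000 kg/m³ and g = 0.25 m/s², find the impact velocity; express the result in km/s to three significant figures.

Rearranging for v: v = [D / (1.71 · (3270/3000)^0.27 · 61.8^0.8 · 0.25^-0.25)]^(1/0.41).
D = 2490 m.
(3270/3000)^0.27 = 1.024
61.8^0.8 = 27.09
0.25^-0.25 = 1.414
Denominator = 1.71 × 1.024 × 27.09 × 1.414 = 67.07
D / 67.07 = 2490 / 67.07 = 37.13
v = 37.13^(1/0.41) = 37.13^2.439 = 6738 m/s

v ≈ 6.74 km/s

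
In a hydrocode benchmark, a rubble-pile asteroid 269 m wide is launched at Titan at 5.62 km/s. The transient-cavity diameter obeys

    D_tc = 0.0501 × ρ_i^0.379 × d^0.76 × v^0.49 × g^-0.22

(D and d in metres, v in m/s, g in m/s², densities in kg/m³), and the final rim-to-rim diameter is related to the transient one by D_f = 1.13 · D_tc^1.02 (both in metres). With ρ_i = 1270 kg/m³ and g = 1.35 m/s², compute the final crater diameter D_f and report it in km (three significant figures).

D_f ≈ 4.52 km

v = 5620 m/s.
ρ_i^0.379 = 1270^0.379 = 15.01
d^0.76 = 269^0.76 = 70.24
v^0.49 = 5620^0.49 = 68.77
g^-0.22 = 1.35^-0.22 = 0.9361
D_tc = 0.0501 × 15.01 × 70.24 × 68.77 × 0.9361 = 3400 m
D_f = 1.13 × (3400)^1.02 = 4521 m
     = 4.521 km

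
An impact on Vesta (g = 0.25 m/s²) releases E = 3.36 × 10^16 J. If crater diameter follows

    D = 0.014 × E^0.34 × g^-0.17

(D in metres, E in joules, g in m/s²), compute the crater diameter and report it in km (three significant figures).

E^0.34 = (3.36 × 10^16)^0.34 = 4.159 × 10^5
g^-0.17 = 0.25^-0.17 = 1.266
D = 0.014 × 4.159 × 10^5 × 1.266 = 7371 m
   = 7.371 km

D ≈ 7.37 km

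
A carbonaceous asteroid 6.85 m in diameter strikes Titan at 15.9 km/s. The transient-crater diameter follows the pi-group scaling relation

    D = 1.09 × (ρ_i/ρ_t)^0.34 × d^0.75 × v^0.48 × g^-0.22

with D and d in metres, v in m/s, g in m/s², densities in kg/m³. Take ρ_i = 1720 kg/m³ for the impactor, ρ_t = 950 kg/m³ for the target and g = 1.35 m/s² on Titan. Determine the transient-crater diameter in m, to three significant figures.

D ≈ 549 m

In SI units: v = 15900 m/s.
(ρ_i/ρ_t)^0.34 = (1720/950)^0.34 = 1.224
d^0.75 = 6.85^0.75 = 4.234
v^0.48 = 15900^0.48 = 103.9
g^-0.22 = 1.35^-0.22 = 0.9361
D = 1.09 × 1.224 × 4.234 × 103.9 × 0.9361 = 549.4 m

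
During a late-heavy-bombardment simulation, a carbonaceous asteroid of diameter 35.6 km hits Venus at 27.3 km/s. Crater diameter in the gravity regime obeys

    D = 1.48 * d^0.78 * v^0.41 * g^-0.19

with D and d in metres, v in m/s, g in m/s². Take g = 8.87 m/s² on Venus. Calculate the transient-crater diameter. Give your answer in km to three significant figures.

D ≈ 229 km

In SI units: d = 35600 m, v = 27300 m/s.
d^0.78 = 35600^0.78 = 3549
v^0.41 = 27300^0.41 = 65.89
g^-0.19 = 8.87^-0.19 = 0.6605
D = 1.48 × 3549 × 65.89 × 0.6605 = 2.286 × 10^5 m
   = 228.6 km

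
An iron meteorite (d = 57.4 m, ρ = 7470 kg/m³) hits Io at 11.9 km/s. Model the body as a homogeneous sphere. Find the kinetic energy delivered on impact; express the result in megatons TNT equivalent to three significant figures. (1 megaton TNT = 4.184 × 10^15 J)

E ≈ 12.5 Mt TNT

v = 11900 m/s.
Mass m = (π/6) ρ d³ = (π/6) × 7470 × (57.4)³ = 7.397 × 10^8 kg
E = ½ m v² = 0.5 × 7.397 × 10^8 × (11900)² = 5.237 × 10^16 J
   = 5.237 × 10^16 / 4.184×10^15 = 12.52 Mt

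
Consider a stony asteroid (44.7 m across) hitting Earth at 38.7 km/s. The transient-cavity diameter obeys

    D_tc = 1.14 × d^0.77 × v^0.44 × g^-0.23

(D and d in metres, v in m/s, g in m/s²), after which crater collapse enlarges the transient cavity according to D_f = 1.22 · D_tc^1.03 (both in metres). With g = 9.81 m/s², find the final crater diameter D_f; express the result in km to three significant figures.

D_f ≈ 1.99 km

v = 38700 m/s.
d^0.77 = 44.7^0.77 = 18.65
v^0.44 = 38700^0.44 = 104.4
g^-0.23 = 9.81^-0.23 = 0.5914
D_tc = 1.14 × 18.65 × 104.4 × 0.5914 = 1313 m
D_f = 1.22 × (1313)^1.03 = 1987 m
     = 1.987 km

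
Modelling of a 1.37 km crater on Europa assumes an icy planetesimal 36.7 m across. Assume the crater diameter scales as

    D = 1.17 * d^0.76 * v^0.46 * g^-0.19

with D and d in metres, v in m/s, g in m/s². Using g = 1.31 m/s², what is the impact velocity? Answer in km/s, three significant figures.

Rearranging for v: v = [D / (1.17 · 36.7^0.76 · 1.31^-0.19)]^(1/0.46).
D = 1370 m.
36.7^0.76 = 15.46
1.31^-0.19 = 0.9500
Denominator = 1.17 × 15.46 × 0.9500 = 17.18
D / 17.18 = 1370 / 17.18 = 79.74
v = 79.74^(1/0.46) = 79.74^2.1739 = 13616 m/s

v ≈ 13.6 km/s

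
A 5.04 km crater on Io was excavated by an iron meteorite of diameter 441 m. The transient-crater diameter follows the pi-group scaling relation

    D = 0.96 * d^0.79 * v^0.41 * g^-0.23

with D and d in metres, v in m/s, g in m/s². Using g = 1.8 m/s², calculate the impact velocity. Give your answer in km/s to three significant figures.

Rearranging for v: v = [D / (0.96 · 441^0.79 · 1.8^-0.23)]^(1/0.41).
D = 5040 m.
441^0.79 = 122.8
1.8^-0.23 = 0.8735
Denominator = 0.96 × 122.8 × 0.8735 = 103.0
D / 103.0 = 5040 / 103.0 = 48.93
v = 48.93^(1/0.41) = 48.93^2.439 = 13209 m/s

v ≈ 13.2 km/s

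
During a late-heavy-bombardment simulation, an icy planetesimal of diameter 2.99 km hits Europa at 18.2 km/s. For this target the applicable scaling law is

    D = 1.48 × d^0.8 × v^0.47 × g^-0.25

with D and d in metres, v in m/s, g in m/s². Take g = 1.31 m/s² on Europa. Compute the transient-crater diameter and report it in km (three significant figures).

D ≈ 83.9 km

In SI units: d = 2990 m, v = 18200 m/s.
d^0.8 = 2990^0.8 = 603.3
v^0.47 = 18200^0.47 = 100.5
g^-0.25 = 1.31^-0.25 = 0.9347
D = 1.48 × 603.3 × 100.5 × 0.9347 = 83875 m
   = 83.88 km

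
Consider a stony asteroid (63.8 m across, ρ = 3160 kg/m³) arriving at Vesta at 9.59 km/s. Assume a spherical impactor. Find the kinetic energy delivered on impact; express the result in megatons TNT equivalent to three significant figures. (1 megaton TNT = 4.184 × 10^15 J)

E ≈ 4.72 Mt TNT

v = 9590 m/s.
Mass m = (π/6) ρ d³ = (π/6) × 3160 × (63.8)³ = 4.297 × 10^8 kg
E = ½ m v² = 0.5 × 4.297 × 10^8 × (9590)² = 1.976 × 10^16 J
   = 1.976 × 10^16 / 4.184×10^15 = 4.723 Mt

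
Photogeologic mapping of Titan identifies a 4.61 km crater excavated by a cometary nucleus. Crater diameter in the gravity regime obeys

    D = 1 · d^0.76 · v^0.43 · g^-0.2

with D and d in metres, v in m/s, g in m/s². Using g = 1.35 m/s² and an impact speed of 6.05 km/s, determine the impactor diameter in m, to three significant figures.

d ≈ 519 m

Rearranging for d: d = [D / (1 · 6050^0.43 · 1.35^-0.2)]^(1/0.76).
D = 4610 m.
6050^0.43 = 42.28
1.35^-0.2 = 0.9417
Denominator = 1 × 42.28 × 0.9417 = 39.82
D / 39.82 = 4610 / 39.82 = 115.8
d = 115.8^(1/0.76) = 115.8^1.3158 = 519.3 m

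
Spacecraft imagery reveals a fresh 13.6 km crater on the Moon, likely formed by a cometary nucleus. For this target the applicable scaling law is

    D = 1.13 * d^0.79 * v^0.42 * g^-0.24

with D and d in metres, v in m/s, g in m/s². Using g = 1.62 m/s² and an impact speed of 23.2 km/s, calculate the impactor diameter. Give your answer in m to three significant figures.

Rearranging for d: d = [D / (1.13 · 23200^0.42 · 1.62^-0.24)]^(1/0.79).
D = 13600 m.
23200^0.42 = 68.16
1.62^-0.24 = 0.8907
Denominator = 1.13 × 68.16 × 0.8907 = 68.60
D / 68.60 = 13600 / 68.60 = 198.3
d = 198.3^(1/0.79) = 198.3^1.2658 = 809.0 m

d ≈ 809 m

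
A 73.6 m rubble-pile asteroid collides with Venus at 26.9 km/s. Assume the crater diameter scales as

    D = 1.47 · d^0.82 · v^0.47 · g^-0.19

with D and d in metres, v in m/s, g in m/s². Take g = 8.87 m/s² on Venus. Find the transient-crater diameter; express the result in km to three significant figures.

In SI units: v = 26900 m/s.
d^0.82 = 73.6^0.82 = 33.95
v^0.47 = 26900^0.47 = 120.8
g^-0.19 = 8.87^-0.19 = 0.6605
D = 1.47 × 33.95 × 120.8 × 0.6605 = 3982 m
   = 3.982 km

D ≈ 3.98 km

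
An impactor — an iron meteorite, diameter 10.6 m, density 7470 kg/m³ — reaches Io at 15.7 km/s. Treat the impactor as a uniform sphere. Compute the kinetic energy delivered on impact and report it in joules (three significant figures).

E ≈ 5.74 × 10^14 J

v = 15700 m/s.
Mass m = (π/6) ρ d³ = (π/6) × 7470 × (10.6)³ = 4.658 × 10^6 kg
E = ½ m v² = 0.5 × 4.658 × 10^6 × (15700)² = 5.741 × 10^14 J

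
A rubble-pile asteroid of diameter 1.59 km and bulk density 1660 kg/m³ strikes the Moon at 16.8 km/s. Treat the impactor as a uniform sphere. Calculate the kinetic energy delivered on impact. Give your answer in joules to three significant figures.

E ≈ 4.93 × 10^20 J

d = 1590 m; v = 16800 m/s.
Mass m = (π/6) ρ d³ = (π/6) × 1660 × (1590)³ = 3.494 × 10^12 kg
E = ½ m v² = 0.5 × 3.494 × 10^12 × (16800)² = 4.931 × 10^20 J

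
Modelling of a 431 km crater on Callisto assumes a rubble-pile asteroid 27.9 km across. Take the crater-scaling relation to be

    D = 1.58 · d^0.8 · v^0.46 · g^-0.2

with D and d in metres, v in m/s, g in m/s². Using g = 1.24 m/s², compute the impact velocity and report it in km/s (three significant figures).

Rearranging for v: v = [D / (1.58 · 27900^0.8 · 1.24^-0.2)]^(1/0.46).
D = 431000 m.
27900^0.8 = 3601
1.24^-0.2 = 0.9579
Denominator = 1.58 × 3601 × 0.9579 = 5450
D / 5450 = 431000 / 5450 = 79.08
v = 79.08^(1/0.46) = 79.08^2.1739 = 13372 m/s

v ≈ 13.4 km/s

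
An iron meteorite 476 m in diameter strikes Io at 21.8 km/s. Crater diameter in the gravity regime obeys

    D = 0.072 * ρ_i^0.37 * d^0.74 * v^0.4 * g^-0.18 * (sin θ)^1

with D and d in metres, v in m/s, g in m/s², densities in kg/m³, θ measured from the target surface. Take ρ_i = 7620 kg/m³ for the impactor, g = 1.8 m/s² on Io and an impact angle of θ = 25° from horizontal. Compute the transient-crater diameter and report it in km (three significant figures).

D ≈ 3.89 km

In SI units: v = 21800 m/s.
ρ_i^0.37 = 7620^0.37 = 27.31
d^0.74 = 476^0.74 = 95.81
v^0.4 = 21800^0.4 = 54.37
g^-0.18 = 1.8^-0.18 = 0.8996
(sin 25°)^1 = 0.4226^1 = 0.4226
D = 0.072 × 27.31 × 95.81 × 54.37 × 0.8996 × 0.4226 = 3894 m
   = 3.894 km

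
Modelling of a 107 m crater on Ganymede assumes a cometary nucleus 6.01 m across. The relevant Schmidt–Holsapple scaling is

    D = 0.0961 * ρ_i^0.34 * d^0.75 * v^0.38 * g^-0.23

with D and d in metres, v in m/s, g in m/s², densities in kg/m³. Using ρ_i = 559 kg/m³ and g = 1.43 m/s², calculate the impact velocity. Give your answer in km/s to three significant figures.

Rearranging for v: v = [D / (0.0961 · 559^0.34 · 6.01^0.75 · 1.43^-0.23)]^(1/0.38).
559^0.34 = 8.593
6.01^0.75 = 3.838
1.43^-0.23 = 0.9210
Denominator = 0.0961 × 8.593 × 3.838 × 0.9210 = 2.919
D / 2.919 = 107 / 2.919 = 36.66
v = 36.66^(1/0.38) = 36.66^2.6316 = 13072 m/s

v ≈ 13.1 km/s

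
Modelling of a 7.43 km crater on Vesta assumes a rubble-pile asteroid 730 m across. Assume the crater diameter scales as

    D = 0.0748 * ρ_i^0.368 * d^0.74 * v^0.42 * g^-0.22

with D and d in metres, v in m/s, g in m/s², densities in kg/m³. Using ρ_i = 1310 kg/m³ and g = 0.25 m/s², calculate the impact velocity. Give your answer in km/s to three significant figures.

Rearranging for v: v = [D / (0.0748 · 1310^0.368 · 730^0.74 · 0.25^-0.22)]^(1/0.42).
D = 7430 m.
1310^0.368 = 14.03
730^0.74 = 131.5
0.25^-0.22 = 1.357
Denominator = 0.0748 × 14.03 × 131.5 × 1.357 = 187.3
D / 187.3 = 7430 / 187.3 = 39.67
v = 39.67^(1/0.42) = 39.67^2.381 = 6396 m/s

v ≈ 6.40 km/s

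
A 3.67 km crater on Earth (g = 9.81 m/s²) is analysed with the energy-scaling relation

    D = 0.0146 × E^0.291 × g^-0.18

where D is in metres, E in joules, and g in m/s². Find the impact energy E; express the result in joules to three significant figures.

E ≈ 1.48 × 10^19 J

Rearranging: E = [D / (0.0146 · g^-0.18)]^(1/0.291).
D = 3670 m.
g^-0.18 = 9.81^-0.18 = 0.6630
D / (0.0146 × 0.6630) = 3670 / (9.680 × 10^-3) = 3.791 × 10^5
E = (3.791 × 10^5)^3.4364 = 1.482 × 10^19 J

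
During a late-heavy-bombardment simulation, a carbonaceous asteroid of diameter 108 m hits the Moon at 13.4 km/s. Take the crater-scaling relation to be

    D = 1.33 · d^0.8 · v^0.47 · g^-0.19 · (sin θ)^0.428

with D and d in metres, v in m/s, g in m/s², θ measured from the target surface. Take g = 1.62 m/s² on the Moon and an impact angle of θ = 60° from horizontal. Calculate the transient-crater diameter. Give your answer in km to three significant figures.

D ≈ 4.21 km

In SI units: v = 13400 m/s.
d^0.8 = 108^0.8 = 42.34
v^0.47 = 13400^0.47 = 87.04
g^-0.19 = 1.62^-0.19 = 0.9124
(sin 60°)^0.428 = 0.8660^0.428 = 0.9403
D = 1.33 × 42.34 × 87.04 × 0.9124 × 0.9403 = 4205 m
   = 4.205 km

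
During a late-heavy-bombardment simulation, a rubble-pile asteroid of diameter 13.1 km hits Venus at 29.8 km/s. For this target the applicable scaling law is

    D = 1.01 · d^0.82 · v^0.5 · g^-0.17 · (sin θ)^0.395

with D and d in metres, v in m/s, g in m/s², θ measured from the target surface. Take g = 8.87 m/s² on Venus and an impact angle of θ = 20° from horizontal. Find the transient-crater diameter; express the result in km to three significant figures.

D ≈ 187 km

In SI units: d = 13100 m, v = 29800 m/s.
d^0.82 = 13100^0.82 = 2378
v^0.5 = 29800^0.5 = 172.6
g^-0.17 = 8.87^-0.17 = 0.6900
(sin 20°)^0.395 = 0.3420^0.395 = 0.6545
D = 1.01 × 2378 × 172.6 × 0.6900 × 0.6545 = 1.872 × 10^5 m
   = 187.2 km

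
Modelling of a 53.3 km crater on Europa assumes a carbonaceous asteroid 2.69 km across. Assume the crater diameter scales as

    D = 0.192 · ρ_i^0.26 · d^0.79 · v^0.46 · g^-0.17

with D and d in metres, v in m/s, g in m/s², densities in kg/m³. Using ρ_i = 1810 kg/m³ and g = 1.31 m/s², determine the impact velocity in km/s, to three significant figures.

Rearranging for v: v = [D / (0.192 · 1810^0.26 · 2690^0.79 · 1.31^-0.17)]^(1/0.46).
D = 53300 m.
1810^0.26 = 7.031
2690^0.79 = 512.3
1.31^-0.17 = 0.9551
Denominator = 0.192 × 7.031 × 512.3 × 0.9551 = 660.5
D / 660.5 = 53300 / 660.5 = 80.70
v = 80.70^(1/0.46) = 80.70^2.1739 = 13975 m/s

v ≈ 14.0 km/s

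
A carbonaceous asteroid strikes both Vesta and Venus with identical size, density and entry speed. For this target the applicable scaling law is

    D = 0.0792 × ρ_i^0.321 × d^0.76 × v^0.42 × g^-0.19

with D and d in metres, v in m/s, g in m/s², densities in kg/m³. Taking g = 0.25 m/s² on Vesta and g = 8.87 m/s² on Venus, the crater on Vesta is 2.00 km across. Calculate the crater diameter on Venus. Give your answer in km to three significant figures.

D ≈ 1.02 km

All impactor-dependent factors cancel in the ratio, leaving D_Venus/D_Vesta = (g_Venus/g_Vesta)^-0.19.
(8.87/0.25)^-0.19 = 35.48^-0.19 = 0.5076
D_Venus = 0.5076 × 2.00 km = 1.02 km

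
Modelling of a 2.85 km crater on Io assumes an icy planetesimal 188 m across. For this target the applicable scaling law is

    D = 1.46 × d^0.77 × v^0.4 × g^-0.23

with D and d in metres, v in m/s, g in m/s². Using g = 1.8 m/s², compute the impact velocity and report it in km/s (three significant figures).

Rearranging for v: v = [D / (1.46 · 188^0.77 · 1.8^-0.23)]^(1/0.4).
D = 2850 m.
188^0.77 = 56.38
1.8^-0.23 = 0.8735
Denominator = 1.46 × 56.38 × 0.8735 = 71.90
D / 71.90 = 2850 / 71.90 = 39.64
v = 39.64^(1/0.4) = 39.64^2.5 = 9893 m/s

v ≈ 9.89 km/s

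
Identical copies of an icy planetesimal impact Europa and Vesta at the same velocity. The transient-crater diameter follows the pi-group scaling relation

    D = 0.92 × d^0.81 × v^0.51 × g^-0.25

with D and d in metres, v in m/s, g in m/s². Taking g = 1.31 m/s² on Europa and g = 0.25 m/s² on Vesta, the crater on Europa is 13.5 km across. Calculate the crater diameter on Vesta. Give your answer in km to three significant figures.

D ≈ 20.4 km

All impactor-dependent factors cancel in the ratio, leaving D_Vesta/D_Europa = (g_Vesta/g_Europa)^-0.25.
(0.25/1.31)^-0.25 = 0.1908^-0.25 = 1.513
D_Vesta = 1.513 × 13.5 km = 20.4 km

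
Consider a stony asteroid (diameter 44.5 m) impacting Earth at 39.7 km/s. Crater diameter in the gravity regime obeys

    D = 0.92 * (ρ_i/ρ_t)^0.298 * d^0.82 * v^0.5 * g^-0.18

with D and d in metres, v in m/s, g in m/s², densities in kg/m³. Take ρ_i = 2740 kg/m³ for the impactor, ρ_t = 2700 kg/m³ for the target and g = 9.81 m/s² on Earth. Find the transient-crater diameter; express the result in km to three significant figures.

D ≈ 2.74 km

In SI units: v = 39700 m/s.
(ρ_i/ρ_t)^0.298 = (2740/2700)^0.298 = 1.004
d^0.82 = 44.5^0.82 = 22.47
v^0.5 = 39700^0.5 = 199.2
g^-0.18 = 9.81^-0.18 = 0.6630
D = 0.92 × 1.004 × 22.47 × 199.2 × 0.6630 = 2741 m
   = 2.741 km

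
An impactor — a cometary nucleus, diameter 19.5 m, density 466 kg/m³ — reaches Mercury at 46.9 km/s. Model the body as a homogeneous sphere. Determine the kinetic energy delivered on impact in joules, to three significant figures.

v = 46900 m/s.
Mass m = (π/6) ρ d³ = (π/6) × 466 × (19.5)³ = 1.809 × 10^6 kg
E = ½ m v² = 0.5 × 1.809 × 10^6 × (46900)² = 1.990 × 10^15 J

E ≈ 1.99 × 10^15 J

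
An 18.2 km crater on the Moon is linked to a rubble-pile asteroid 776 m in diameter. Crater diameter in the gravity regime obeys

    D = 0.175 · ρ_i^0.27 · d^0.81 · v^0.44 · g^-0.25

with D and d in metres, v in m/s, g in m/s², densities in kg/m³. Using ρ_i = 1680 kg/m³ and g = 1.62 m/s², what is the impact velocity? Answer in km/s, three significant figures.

Rearranging for v: v = [D / (0.175 · 1680^0.27 · 776^0.81 · 1.62^-0.25)]^(1/0.44).
D = 18200 m.
1680^0.27 = 7.427
776^0.81 = 219.2
1.62^-0.25 = 0.8864
Denominator = 0.175 × 7.427 × 219.2 × 0.8864 = 252.5
D / 252.5 = 18200 / 252.5 = 72.08
v = 72.08^(1/0.44) = 72.08^2.2727 = 16682 m/s

v ≈ 16.7 km/s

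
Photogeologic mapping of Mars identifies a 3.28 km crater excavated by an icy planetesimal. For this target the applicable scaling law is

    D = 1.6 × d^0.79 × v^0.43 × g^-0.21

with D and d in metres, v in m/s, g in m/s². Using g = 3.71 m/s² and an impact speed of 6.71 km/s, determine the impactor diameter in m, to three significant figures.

Rearranging for d: d = [D / (1.6 · 6710^0.43 · 3.71^-0.21)]^(1/0.79).
D = 3280 m.
6710^0.43 = 44.21
3.71^-0.21 = 0.7593
Denominator = 1.6 × 44.21 × 0.7593 = 53.71
D / 53.71 = 3280 / 53.71 = 61.07
d = 61.07^(1/0.79) = 61.07^1.2658 = 182.2 m

d ≈ 182 m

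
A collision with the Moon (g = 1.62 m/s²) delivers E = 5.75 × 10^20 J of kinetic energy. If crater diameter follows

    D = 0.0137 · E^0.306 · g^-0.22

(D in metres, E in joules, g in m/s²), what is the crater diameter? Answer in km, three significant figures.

E^0.306 = (5.75 × 10^20)^0.306 = 2.251 × 10^6
g^-0.22 = 1.62^-0.22 = 0.8993
D = 0.0137 × 2.251 × 10^6 × 0.8993 = 27733 m
   = 27.73 km

D ≈ 27.7 km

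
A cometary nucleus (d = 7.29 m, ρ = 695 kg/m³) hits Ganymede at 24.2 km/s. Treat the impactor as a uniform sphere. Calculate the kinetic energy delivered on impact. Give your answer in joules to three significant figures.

E ≈ 4.13 × 10^13 J

v = 24200 m/s.
Mass m = (π/6) ρ d³ = (π/6) × 695 × (7.29)³ = 1.410 × 10^5 kg
E = ½ m v² = 0.5 × 1.410 × 10^5 × (24200)² = 4.129 × 10^13 J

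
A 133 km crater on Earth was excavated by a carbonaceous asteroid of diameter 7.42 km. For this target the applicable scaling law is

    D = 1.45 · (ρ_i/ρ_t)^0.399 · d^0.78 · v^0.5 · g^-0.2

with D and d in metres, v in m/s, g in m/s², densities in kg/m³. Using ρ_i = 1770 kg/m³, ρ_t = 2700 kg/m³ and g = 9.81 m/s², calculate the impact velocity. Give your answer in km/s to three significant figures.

Rearranging for v: v = [D / (1.45 · (1770/2700)^0.399 · 7420^0.78 · 9.81^-0.2)]^(1/0.5).
D = 133000 m.
(1770/2700)^0.399 = 0.8449
7420^0.78 = 1045
9.81^-0.2 = 0.6334
Denominator = 1.45 × 0.8449 × 1045 × 0.6334 = 810.9
D / 810.9 = 133000 / 810.9 = 164.0
v = 164.0^(1/0.5) = 164.0^2 = 26896 m/s

v ≈ 26.9 km/s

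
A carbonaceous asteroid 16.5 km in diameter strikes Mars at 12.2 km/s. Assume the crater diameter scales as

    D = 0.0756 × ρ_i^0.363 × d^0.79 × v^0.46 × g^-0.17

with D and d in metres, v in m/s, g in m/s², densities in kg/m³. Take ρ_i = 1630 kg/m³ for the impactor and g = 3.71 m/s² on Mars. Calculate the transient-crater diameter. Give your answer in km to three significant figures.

In SI units: d = 16500 m, v = 12200 m/s.
ρ_i^0.363 = 1630^0.363 = 14.66
d^0.79 = 16500^0.79 = 2147
v^0.46 = 12200^0.46 = 75.81
g^-0.17 = 3.71^-0.17 = 0.8002
D = 0.0756 × 14.66 × 2147 × 75.81 × 0.8002 = 1.443 × 10^5 m
   = 144.3 km

D ≈ 144 km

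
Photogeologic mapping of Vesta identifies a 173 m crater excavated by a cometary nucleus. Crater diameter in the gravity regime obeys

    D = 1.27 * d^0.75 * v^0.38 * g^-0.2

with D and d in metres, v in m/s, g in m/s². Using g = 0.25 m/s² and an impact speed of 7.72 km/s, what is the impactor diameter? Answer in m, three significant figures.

Rearranging for d: d = [D / (1.27 · 7720^0.38 · 0.25^-0.2)]^(1/0.75).
7720^0.38 = 30.01
0.25^-0.2 = 1.320
Denominator = 1.27 × 30.01 × 1.320 = 50.31
D / 50.31 = 173 / 50.31 = 3.439
d = 3.439^(1/0.75) = 3.439^1.3333 = 5.191 m

d ≈ 5.19 m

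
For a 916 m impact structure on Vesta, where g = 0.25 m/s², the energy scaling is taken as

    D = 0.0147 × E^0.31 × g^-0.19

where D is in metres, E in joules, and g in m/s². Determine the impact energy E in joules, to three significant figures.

E ≈ 1.25 × 10^15 J

Rearranging: E = [D / (0.0147 · g^-0.19)]^(1/0.31).
g^-0.19 = 0.25^-0.19 = 1.301
D / (0.0147 × 1.301) = 916 / (0.01912) = 4.791 × 10^4
E = (4.791 × 10^4)^3.2258 = 1.253 × 10^15 J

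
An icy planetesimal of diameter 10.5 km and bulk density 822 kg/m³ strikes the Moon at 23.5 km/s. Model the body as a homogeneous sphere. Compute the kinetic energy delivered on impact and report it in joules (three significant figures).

d = 10500 m; v = 23500 m/s.
Mass m = (π/6) ρ d³ = (π/6) × 822 × (10500)³ = 4.982 × 10^14 kg
E = ½ m v² = 0.5 × 4.982 × 10^14 × (23500)² = 1.376 × 10^23 J

E ≈ 1.38 × 10^23 J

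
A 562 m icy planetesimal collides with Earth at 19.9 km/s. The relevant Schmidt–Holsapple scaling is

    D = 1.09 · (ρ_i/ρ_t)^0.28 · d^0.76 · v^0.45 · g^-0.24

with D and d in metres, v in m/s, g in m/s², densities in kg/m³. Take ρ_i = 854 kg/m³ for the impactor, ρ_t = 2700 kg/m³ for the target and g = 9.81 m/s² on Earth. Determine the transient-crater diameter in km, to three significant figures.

In SI units: v = 19900 m/s.
(ρ_i/ρ_t)^0.28 = (854/2700)^0.28 = 0.7245
d^0.76 = 562^0.76 = 123.0
v^0.45 = 19900^0.45 = 86.00
g^-0.24 = 9.81^-0.24 = 0.5781
D = 1.09 × 0.7245 × 123.0 × 86.00 × 0.5781 = 4829 m
   = 4.829 km

D ≈ 4.83 km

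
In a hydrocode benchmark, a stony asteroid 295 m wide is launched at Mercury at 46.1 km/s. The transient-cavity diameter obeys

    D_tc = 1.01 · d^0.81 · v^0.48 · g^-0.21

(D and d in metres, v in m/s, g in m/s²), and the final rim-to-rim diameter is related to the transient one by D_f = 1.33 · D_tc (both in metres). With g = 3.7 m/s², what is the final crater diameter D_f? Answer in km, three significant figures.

D_f ≈ 17.7 km

v = 46100 m/s.
d^0.81 = 295^0.81 = 100.1
v^0.48 = 46100^0.48 = 173.2
g^-0.21 = 3.7^-0.21 = 0.7598
D_tc = 1.01 × 100.1 × 173.2 × 0.7598 = 13300 m
D_f = 1.33 × 13300 = 17689 m
     = 17.69 km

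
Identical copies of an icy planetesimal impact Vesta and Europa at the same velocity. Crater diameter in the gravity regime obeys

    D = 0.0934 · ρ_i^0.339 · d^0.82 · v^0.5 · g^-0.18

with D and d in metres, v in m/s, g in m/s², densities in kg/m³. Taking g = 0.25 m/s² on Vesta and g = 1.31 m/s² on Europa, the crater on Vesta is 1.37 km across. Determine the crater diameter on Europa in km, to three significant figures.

All impactor-dependent factors cancel in the ratio, leaving D_Europa/D_Vesta = (g_Europa/g_Vesta)^-0.18.
(1.31/0.25)^-0.18 = 5.240^-0.18 = 0.7422
D_Europa = 0.7422 × 1.37 km = 1.02 km

D ≈ 1.02 km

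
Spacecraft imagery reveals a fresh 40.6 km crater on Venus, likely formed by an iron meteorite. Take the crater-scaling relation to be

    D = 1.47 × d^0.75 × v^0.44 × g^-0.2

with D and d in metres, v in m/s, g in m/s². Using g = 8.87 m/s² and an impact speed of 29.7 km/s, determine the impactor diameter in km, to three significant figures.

Rearranging for d: d = [D / (1.47 · 29700^0.44 · 8.87^-0.2)]^(1/0.75).
D = 40600 m.
29700^0.44 = 92.90
8.87^-0.2 = 0.6463
Denominator = 1.47 × 92.90 × 0.6463 = 88.26
D / 88.26 = 40600 / 88.26 = 460.0
d = 460.0^(1/0.75) = 460.0^1.3333 = 3550 m

d ≈ 3.55 km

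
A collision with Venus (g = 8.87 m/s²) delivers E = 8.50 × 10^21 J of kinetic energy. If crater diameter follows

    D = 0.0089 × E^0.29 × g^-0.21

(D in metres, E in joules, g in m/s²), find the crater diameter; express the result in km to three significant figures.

D ≈ 12.9 km

E^0.29 = (8.50 × 10^21)^0.29 = 2.288 × 10^6
g^-0.21 = 8.87^-0.21 = 0.6323
D = 0.0089 × 2.288 × 10^6 × 0.6323 = 12876 m
   = 12.88 km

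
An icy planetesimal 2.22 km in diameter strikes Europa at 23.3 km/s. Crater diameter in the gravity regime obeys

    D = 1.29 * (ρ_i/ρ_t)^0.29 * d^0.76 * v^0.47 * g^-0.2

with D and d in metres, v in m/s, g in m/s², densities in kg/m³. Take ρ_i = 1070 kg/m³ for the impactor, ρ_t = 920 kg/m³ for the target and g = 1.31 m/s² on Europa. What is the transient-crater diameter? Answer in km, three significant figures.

In SI units: d = 2220 m, v = 23300 m/s.
(ρ_i/ρ_t)^0.29 = (1070/920)^0.29 = 1.045
d^0.76 = 2220^0.76 = 349.3
v^0.47 = 23300^0.47 = 112.9
g^-0.2 = 1.31^-0.2 = 0.9474
D = 1.29 × 1.045 × 349.3 × 112.9 × 0.9474 = 50365 m
   = 50.37 km

D ≈ 50.4 km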